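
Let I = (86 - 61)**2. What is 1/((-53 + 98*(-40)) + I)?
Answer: -1/3348 ≈ -0.00029869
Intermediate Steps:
I = 625 (I = 25**2 = 625)
1/((-53 + 98*(-40)) + I) = 1/((-53 + 98*(-40)) + 625) = 1/((-53 - 3920) + 625) = 1/(-3973 + 625) = 1/(-3348) = -1/3348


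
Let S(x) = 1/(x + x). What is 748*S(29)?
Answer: 374/29 ≈ 12.897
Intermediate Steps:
S(x) = 1/(2*x)
748*S(29) = 748*((½)/29) = 748*((½)*(1/29)) = 748*(1/58) = 374/29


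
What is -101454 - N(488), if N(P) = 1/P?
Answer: -49509553/488 ≈ -1.0145e+5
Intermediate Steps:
-101454 - N(488) = -101454 - 1/488 = -49509553/488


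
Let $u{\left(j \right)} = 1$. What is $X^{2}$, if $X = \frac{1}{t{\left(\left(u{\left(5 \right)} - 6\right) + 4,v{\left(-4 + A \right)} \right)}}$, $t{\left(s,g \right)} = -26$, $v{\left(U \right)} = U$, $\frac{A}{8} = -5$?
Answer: $\frac{1}{676} \approx 0.0014793$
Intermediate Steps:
$A = -40$ ($A = 8 \left(-5\right) = -40$)
$X = - \frac{1}{26}$ ($X = \frac{1}{-26} = - \frac{1}{26} \approx -0.038462$)
$X^{2} = \left(- \frac{1}{26}\right)^{2} = \frac{1}{676}$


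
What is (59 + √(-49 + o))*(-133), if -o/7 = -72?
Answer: -7847 - 133*√455 ≈ -10684.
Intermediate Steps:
o = 504 (o = -7*(-72) = 504)
(59 + √(-49 + o))*(-133) = (59 + √(-49 + 504))*(-133) = (59 + √455)*(-133) = -7847 - 133*√455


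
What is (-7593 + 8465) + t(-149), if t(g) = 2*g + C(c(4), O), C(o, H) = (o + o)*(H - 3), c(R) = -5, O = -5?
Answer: 654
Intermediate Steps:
C(o, H) = 2*o*(-3 + H) (C(o, H) = (2*o)*(-3 + H) = 2*o*(-3 + H))
t(g) = 80 + 2*g (t(g) = 2*g + 2*(-5)*(-3 - 5) = 2*g + 2*(-5)*(-8) = 2*g + 80 = 80 + 2*g)
(-7593 + 8465) + t(-149) = (-7593 + 8465) + (80 + 2*(-149)) = 872 + (80 - 298) = 872 - 218 = 654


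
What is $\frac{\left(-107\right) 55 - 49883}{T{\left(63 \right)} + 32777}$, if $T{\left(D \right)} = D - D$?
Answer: $- \frac{55768}{32777} \approx -1.7014$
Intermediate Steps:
$T{\left(D \right)} = 0$
$\frac{\left(-107\right) 55 - 49883}{T{\left(63 \right)} + 32777} = \frac{\left(-107\right) 55 - 49883}{0 + 32777} = \frac{-5885 - 49883}{32777} = \left(-55768\right) \frac{1}{32777} = - \frac{55768}{32777}$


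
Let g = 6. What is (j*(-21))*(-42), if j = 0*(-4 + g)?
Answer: 0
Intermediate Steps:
j = 0 (j = 0*(-4 + 6) = 0*2 = 0)
(j*(-21))*(-42) = (0*(-21))*(-42) = 0*(-42) = 0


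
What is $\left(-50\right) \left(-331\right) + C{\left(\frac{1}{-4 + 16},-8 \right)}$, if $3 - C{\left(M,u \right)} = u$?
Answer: $16561$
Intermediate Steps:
$C{\left(M,u \right)} = 3 - u$
$\left(-50\right) \left(-331\right) + C{\left(\frac{1}{-4 + 16},-8 \right)} = \left(-50\right) \left(-331\right) + \left(3 - -8\right) = 16550 + \left(3 + 8\right) = 16550 + 11 = 16561$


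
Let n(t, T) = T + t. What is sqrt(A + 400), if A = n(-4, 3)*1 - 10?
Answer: sqrt(389) ≈ 19.723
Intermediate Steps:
A = -11 (A = (3 - 4)*1 - 10 = -1*1 - 10 = -1 - 10 = -11)
sqrt(A + 400) = sqrt(-11 + 400) = sqrt(389)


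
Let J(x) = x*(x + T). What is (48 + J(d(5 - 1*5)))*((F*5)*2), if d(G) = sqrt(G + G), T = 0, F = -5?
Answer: -2400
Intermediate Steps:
d(G) = sqrt(2)*sqrt(G) (d(G) = sqrt(2*G) = sqrt(2)*sqrt(G))
J(x) = x**2 (J(x) = x*(x + 0) = x*x = x**2)
(48 + J(d(5 - 1*5)))*((F*5)*2) = (48 + (sqrt(2)*sqrt(5 - 1*5))**2)*(-5*5*2) = (48 + (sqrt(2)*sqrt(5 - 5))**2)*(-25*2) = (48 + (sqrt(2)*sqrt(0))**2)*(-50) = (48 + (sqrt(2)*0)**2)*(-50) = (48 + 0**2)*(-50) = (48 + 0)*(-50) = 48*(-50) = -2400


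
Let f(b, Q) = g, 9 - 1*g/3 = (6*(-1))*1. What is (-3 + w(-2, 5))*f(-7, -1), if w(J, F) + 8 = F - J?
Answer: -180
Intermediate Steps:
w(J, F) = -8 + F - J (w(J, F) = -8 + (F - J) = -8 + F - J)
g = 45 (g = 27 - 3*6*(-1) = 27 - (-18) = 27 - 3*(-6) = 27 + 18 = 45)
f(b, Q) = 45
(-3 + w(-2, 5))*f(-7, -1) = (-3 + (-8 + 5 - 1*(-2)))*45 = (-3 + (-8 + 5 + 2))*45 = (-3 - 1)*45 = -4*45 = -180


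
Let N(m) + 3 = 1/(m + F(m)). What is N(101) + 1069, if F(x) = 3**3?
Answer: 136449/128 ≈ 1066.0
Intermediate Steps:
F(x) = 27
N(m) = -3 + 1/(27 + m) (N(m) = -3 + 1/(m + 27) = -3 + 1/(27 + m))
N(101) + 1069 = (-80 - 3*101)/(27 + 101) + 1069 = (-80 - 303)/128 + 1069 = (1/128)*(-383) + 1069 = -383/128 + 1069 = 136449/128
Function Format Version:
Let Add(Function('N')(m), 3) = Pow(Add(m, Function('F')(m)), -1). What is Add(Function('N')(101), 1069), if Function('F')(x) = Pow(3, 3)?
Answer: Rational(136449, 128) ≈ 1066.0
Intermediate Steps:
Function('F')(x) = 27
Function('N')(m) = Add(-3, Pow(Add(27, m), -1)) (Function('N')(m) = Add(-3, Pow(Add(m, 27), -1)) = Add(-3, Pow(Add(27, m), -1)))
Add(Function('N')(101), 1069) = Add(Mul(Pow(Add(27, 101), -1), Add(-80, Mul(-3, 101))), 1069) = Add(Mul(Pow(128, -1), Add(-80, -303)), 1069) = Add(Mul(Rational(1, 128), -383), 1069) = Add(Rational(-383, 128), 1069) = Rational(136449, 128)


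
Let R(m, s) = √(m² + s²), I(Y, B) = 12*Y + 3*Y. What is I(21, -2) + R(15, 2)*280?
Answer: 315 + 280*√229 ≈ 4552.2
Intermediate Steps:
I(Y, B) = 15*Y
I(21, -2) + R(15, 2)*280 = 15*21 + √(15² + 2²)*280 = 315 + √(225 + 4)*280 = 315 + √229*280 = 315 + 280*√229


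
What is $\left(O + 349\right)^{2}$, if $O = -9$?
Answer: $115600$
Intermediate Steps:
$\left(O + 349\right)^{2} = \left(-9 + 349\right)^{2} = 340^{2} = 115600$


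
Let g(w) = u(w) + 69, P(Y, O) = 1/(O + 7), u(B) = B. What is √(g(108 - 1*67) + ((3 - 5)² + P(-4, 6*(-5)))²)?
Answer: √66471/23 ≈ 11.210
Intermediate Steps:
P(Y, O) = 1/(7 + O)
g(w) = 69 + w (g(w) = w + 69 = 69 + w)
√(g(108 - 1*67) + ((3 - 5)² + P(-4, 6*(-5)))²) = √((69 + (108 - 1*67)) + ((3 - 5)² + 1/(7 + 6*(-5)))²) = √((69 + (108 - 67)) + ((-2)² + 1/(7 - 30))²) = √((69 + 41) + (4 + 1/(-23))²) = √(110 + (4 - 1/23)²) = √(110 + (91/23)²) = √(110 + 8281/529) = √(66471/529) = √66471/23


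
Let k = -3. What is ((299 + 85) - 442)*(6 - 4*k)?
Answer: -1044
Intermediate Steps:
((299 + 85) - 442)*(6 - 4*k) = ((299 + 85) - 442)*(6 - 4*(-3)) = (384 - 442)*(6 + 12) = -58*18 = -1044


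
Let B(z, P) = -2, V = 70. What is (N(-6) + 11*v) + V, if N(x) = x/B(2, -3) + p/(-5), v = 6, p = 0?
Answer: 139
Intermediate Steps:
N(x) = -x/2 (N(x) = x/(-2) + 0/(-5) = x*(-½) + 0*(-⅕) = -x/2 + 0 = -x/2)
(N(-6) + 11*v) + V = (-½*(-6) + 11*6) + 70 = (3 + 66) + 70 = 69 + 70 = 139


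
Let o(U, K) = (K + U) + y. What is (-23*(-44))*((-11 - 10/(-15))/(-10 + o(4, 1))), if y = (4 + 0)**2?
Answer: -2852/3 ≈ -950.67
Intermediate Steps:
y = 16 (y = 4**2 = 16)
o(U, K) = 16 + K + U (o(U, K) = (K + U) + 16 = 16 + K + U)
(-23*(-44))*((-11 - 10/(-15))/(-10 + o(4, 1))) = (-23*(-44))*((-11 - 10/(-15))/(-10 + (16 + 1 + 4))) = 1012*((-11 - 10*(-1/15))/(-10 + 21)) = 1012*((-11 + 2/3)/11) = 1012*(-31/3*1/11) = 1012*(-31/33) = -2852/3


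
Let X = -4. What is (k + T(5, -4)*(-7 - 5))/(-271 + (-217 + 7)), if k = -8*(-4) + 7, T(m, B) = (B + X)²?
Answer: 729/481 ≈ 1.5156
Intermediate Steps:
T(m, B) = (-4 + B)² (T(m, B) = (B - 4)² = (-4 + B)²)
k = 39 (k = 32 + 7 = 39)
(k + T(5, -4)*(-7 - 5))/(-271 + (-217 + 7)) = (39 + (-4 - 4)²*(-7 - 5))/(-271 + (-217 + 7)) = (39 + (-8)²*(-12))/(-271 - 210) = (39 + 64*(-12))/(-481) = (39 - 768)*(-1/481) = -729*(-1/481) = 729/481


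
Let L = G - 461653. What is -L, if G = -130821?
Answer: 592474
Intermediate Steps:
L = -592474 (L = -130821 - 461653 = -592474)
-L = -1*(-592474) = 592474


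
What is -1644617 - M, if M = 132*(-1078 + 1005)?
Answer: -1634981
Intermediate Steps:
M = -9636 (M = 132*(-73) = -9636)
-1644617 - M = -1644617 - 1*(-9636) = -1644617 + 9636 = -1634981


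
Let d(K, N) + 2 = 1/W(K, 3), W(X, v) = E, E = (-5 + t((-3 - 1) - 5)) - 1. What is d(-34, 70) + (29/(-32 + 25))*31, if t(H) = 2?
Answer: -3659/28 ≈ -130.68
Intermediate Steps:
E = -4 (E = (-5 + 2) - 1 = -3 - 1 = -4)
W(X, v) = -4
d(K, N) = -9/4 (d(K, N) = -2 + 1/(-4) = -2 - ¼ = -9/4)
d(-34, 70) + (29/(-32 + 25))*31 = -9/4 + (29/(-32 + 25))*31 = -9/4 + (29/(-7))*31 = -9/4 - ⅐*29*31 = -9/4 - 29/7*31 = -9/4 - 899/7 = -3659/28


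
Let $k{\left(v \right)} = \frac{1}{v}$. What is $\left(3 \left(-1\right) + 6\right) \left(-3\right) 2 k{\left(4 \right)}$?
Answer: $- \frac{9}{2} \approx -4.5$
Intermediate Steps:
$\left(3 \left(-1\right) + 6\right) \left(-3\right) 2 k{\left(4 \right)} = \frac{\left(3 \left(-1\right) + 6\right) \left(-3\right) 2}{4} = \left(-3 + 6\right) \left(-3\right) 2 \cdot \frac{1}{4} = 3 \left(-3\right) 2 \cdot \frac{1}{4} = \left(-9\right) 2 \cdot \frac{1}{4} = \left(-18\right) \frac{1}{4} = - \frac{9}{2}$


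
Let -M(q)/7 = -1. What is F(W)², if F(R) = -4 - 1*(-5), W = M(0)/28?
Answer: 1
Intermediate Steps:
M(q) = 7 (M(q) = -7*(-1) = 7)
W = ¼ (W = 7/28 = 7*(1/28) = ¼ ≈ 0.25000)
F(R) = 1 (F(R) = -4 + 5 = 1)
F(W)² = 1² = 1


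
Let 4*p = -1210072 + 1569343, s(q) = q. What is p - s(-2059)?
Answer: 367507/4 ≈ 91877.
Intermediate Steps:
p = 359271/4 (p = (-1210072 + 1569343)/4 = (1/4)*359271 = 359271/4 ≈ 89818.)
p - s(-2059) = 359271/4 - 1*(-2059) = 359271/4 + 2059 = 367507/4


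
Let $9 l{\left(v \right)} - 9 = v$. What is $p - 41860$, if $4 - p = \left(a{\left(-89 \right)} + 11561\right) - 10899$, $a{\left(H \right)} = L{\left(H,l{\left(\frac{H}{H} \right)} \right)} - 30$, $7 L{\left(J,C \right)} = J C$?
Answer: $- \frac{2675854}{63} \approx -42474.0$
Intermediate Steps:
$l{\left(v \right)} = 1 + \frac{v}{9}$
$L{\left(J,C \right)} = \frac{C J}{7}$ ($L{\left(J,C \right)} = \frac{J C}{7} = \frac{C J}{7}$)
$a{\left(H \right)} = -30 + \frac{10 H}{63}$ ($a{\left(H \right)} = \frac{\left(1 + \frac{H \frac{1}{H}}{9}\right) H}{7} - 30 = \frac{\left(1 + \frac{1}{9} \cdot 1\right) H}{7} - 30 = \frac{\left(1 + \frac{1}{9}\right) H}{7} - 30 = \frac{1}{7} \cdot \frac{10}{9} H - 30 = \frac{10 H}{63} - 30 = -30 + \frac{10 H}{63}$)
$p = - \frac{38674}{63}$ ($p = 4 - \left(\left(\left(-30 + \frac{10}{63} \left(-89\right)\right) + 11561\right) - 10899\right) = 4 - \left(\left(\left(-30 - \frac{890}{63}\right) + 11561\right) - 10899\right) = 4 - \left(\left(- \frac{2780}{63} + 11561\right) - 10899\right) = 4 - \left(\frac{725563}{63} - 10899\right) = 4 - \frac{38926}{63} = - \frac{38674}{63} \approx -613.87$)
$p - 41860 = - \frac{38674}{63} - 41860 = - \frac{2675854}{63}$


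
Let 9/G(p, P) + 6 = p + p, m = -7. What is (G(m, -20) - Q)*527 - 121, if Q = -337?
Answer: 3544817/20 ≈ 1.7724e+5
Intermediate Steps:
G(p, P) = 9/(-6 + 2*p) (G(p, P) = 9/(-6 + (p + p)) = 9/(-6 + 2*p))
(G(m, -20) - Q)*527 - 121 = (9/(2*(-3 - 7)) - 1*(-337))*527 - 121 = ((9/2)/(-10) + 337)*527 - 121 = ((9/2)*(-1/10) + 337)*527 - 121 = (-9/20 + 337)*527 - 121 = (6731/20)*527 - 121 = 3547237/20 - 121 = 3544817/20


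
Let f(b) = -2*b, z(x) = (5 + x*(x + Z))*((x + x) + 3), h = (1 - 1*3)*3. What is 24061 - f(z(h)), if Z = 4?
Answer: 23755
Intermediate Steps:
h = -6 (h = (1 - 3)*3 = -2*3 = -6)
z(x) = (3 + 2*x)*(5 + x*(4 + x)) (z(x) = (5 + x*(x + 4))*((x + x) + 3) = (5 + x*(4 + x))*(2*x + 3) = (5 + x*(4 + x))*(3 + 2*x) = (3 + 2*x)*(5 + x*(4 + x)))
24061 - f(z(h)) = 24061 - (-2)*(15 + 2*(-6)³ + 11*(-6)² + 22*(-6)) = 24061 - (-2)*(15 + 2*(-216) + 11*36 - 132) = 24061 - (-2)*(15 - 432 + 396 - 132) = 24061 - (-2)*(-153) = 24061 - 1*306 = 24061 - 306 = 23755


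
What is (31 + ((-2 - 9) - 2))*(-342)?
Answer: -6156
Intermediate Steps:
(31 + ((-2 - 9) - 2))*(-342) = (31 + (-11 - 2))*(-342) = (31 - 13)*(-342) = 18*(-342) = -6156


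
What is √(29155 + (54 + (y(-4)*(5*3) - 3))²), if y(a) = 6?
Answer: 2*√12259 ≈ 221.44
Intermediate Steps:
√(29155 + (54 + (y(-4)*(5*3) - 3))²) = √(29155 + (54 + (6*(5*3) - 3))²) = √(29155 + (54 + (6*15 - 3))²) = √(29155 + (54 + (90 - 3))²) = √(29155 + (54 + 87)²) = √(29155 + 141²) = √(29155 + 19881) = √49036 = 2*√12259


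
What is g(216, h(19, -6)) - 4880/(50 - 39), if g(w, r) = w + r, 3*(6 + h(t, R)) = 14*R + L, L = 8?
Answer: -8546/33 ≈ -258.97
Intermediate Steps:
h(t, R) = -10/3 + 14*R/3 (h(t, R) = -6 + (14*R + 8)/3 = -6 + (8 + 14*R)/3 = -6 + (8/3 + 14*R/3) = -10/3 + 14*R/3)
g(w, r) = r + w
g(216, h(19, -6)) - 4880/(50 - 39) = ((-10/3 + (14/3)*(-6)) + 216) - 4880/(50 - 39) = ((-10/3 - 28) + 216) - 4880/11 = (-94/3 + 216) - 4880*1/11 = 554/3 - 4880/11 = -8546/33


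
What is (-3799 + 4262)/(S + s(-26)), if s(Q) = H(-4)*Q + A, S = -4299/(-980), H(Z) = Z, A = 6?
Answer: 453740/112099 ≈ 4.0477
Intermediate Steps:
S = 4299/980 (S = -4299*(-1/980) = 4299/980 ≈ 4.3867)
s(Q) = 6 - 4*Q (s(Q) = -4*Q + 6 = 6 - 4*Q)
(-3799 + 4262)/(S + s(-26)) = (-3799 + 4262)/(4299/980 + (6 - 4*(-26))) = 463/(4299/980 + (6 + 104)) = 463/(4299/980 + 110) = 463/(112099/980) = 463*(980/112099) = 453740/112099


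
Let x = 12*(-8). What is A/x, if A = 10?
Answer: -5/48 ≈ -0.10417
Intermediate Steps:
x = -96
A/x = 10/(-96) = -1/96*10 = -5/48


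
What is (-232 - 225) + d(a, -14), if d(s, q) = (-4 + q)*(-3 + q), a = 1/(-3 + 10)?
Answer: -151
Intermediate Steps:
a = ⅐ (a = 1/7 = ⅐ ≈ 0.14286)
(-232 - 225) + d(a, -14) = (-232 - 225) + (12 + (-14)² - 7*(-14)) = -457 + (12 + 196 + 98) = -457 + 306 = -151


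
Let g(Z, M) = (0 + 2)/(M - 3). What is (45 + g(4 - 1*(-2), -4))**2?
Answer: 97969/49 ≈ 1999.4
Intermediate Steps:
g(Z, M) = 2/(-3 + M)
(45 + g(4 - 1*(-2), -4))**2 = (45 + 2/(-3 - 4))**2 = (45 + 2/(-7))**2 = (45 + 2*(-1/7))**2 = (45 - 2/7)**2 = (313/7)**2 = 97969/49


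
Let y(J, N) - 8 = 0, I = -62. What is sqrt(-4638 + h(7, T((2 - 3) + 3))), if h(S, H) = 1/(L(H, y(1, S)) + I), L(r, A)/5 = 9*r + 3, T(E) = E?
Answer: 23*I*sqrt(16211)/43 ≈ 68.103*I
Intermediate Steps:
y(J, N) = 8 (y(J, N) = 8 + 0 = 8)
L(r, A) = 15 + 45*r (L(r, A) = 5*(9*r + 3) = 5*(3 + 9*r) = 15 + 45*r)
h(S, H) = 1/(-47 + 45*H) (h(S, H) = 1/((15 + 45*H) - 62) = 1/(-47 + 45*H))
sqrt(-4638 + h(7, T((2 - 3) + 3))) = sqrt(-4638 + 1/(-47 + 45*((2 - 3) + 3))) = sqrt(-4638 + 1/(-47 + 45*(-1 + 3))) = sqrt(-4638 + 1/(-47 + 45*2)) = sqrt(-4638 + 1/(-47 + 90)) = sqrt(-4638 + 1/43) = sqrt(-199433/43) = 23*I*sqrt(16211)/43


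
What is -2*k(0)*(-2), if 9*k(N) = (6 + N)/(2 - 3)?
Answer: -8/3 ≈ -2.6667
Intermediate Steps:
k(N) = -⅔ - N/9 (k(N) = ((6 + N)/(2 - 3))/9 = ((6 + N)/(-1))/9 = ((6 + N)*(-1))/9 = (-6 - N)/9 = -⅔ - N/9)
-2*k(0)*(-2) = -2*(-⅔ - ⅑*0)*(-2) = -2*(-⅔ + 0)*(-2) = -2*(-⅔)*(-2) = (4/3)*(-2) = -8/3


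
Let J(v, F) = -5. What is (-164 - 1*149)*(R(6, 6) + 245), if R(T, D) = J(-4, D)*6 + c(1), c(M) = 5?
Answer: -68860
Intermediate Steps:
R(T, D) = -25 (R(T, D) = -5*6 + 5 = -30 + 5 = -25)
(-164 - 1*149)*(R(6, 6) + 245) = (-164 - 1*149)*(-25 + 245) = (-164 - 149)*220 = -313*220 = -68860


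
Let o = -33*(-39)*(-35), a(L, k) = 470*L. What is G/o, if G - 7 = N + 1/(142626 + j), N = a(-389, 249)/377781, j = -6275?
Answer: -335647044368/2320304757665895 ≈ -0.00014466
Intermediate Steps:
o = -45045 (o = 1287*(-35) = -45045)
N = -182830/377781 (N = (470*(-389))/377781 = -182830*1/377781 = -182830/377781 ≈ -0.48396)
G = 335647044368/51510817131 (G = 7 + (-182830/377781 + 1/(142626 - 6275)) = 7 + (-182830/377781 + 1/136351) = 7 - 24928675549/51510817131 = 335647044368/51510817131 ≈ 6.5161)
G/o = (335647044368/51510817131)/(-45045) = (335647044368/51510817131)*(-1/45045) = -335647044368/2320304757665895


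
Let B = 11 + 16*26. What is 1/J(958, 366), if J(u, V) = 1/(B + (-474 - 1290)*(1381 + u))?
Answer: -4125569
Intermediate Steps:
B = 427 (B = 11 + 416 = 427)
J(u, V) = 1/(-2435657 - 1764*u) (J(u, V) = 1/(427 + (-474 - 1290)*(1381 + u)) = 1/(427 - 1764*(1381 + u)) = 1/(427 + (-2436084 - 1764*u)) = 1/(-2435657 - 1764*u))
1/J(958, 366) = 1/(-1/(2435657 + 1764*958)) = 1/(-1/(2435657 + 1689912)) = 1/(-1/4125569) = -4125569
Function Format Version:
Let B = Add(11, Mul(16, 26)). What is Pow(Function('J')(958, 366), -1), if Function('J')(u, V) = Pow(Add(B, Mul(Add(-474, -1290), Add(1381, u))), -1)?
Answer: -4125569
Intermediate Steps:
B = 427 (B = Add(11, 416) = 427)
Function('J')(u, V) = Pow(Add(-2435657, Mul(-1764, u)), -1) (Function('J')(u, V) = Pow(Add(427, Mul(Add(-474, -1290), Add(1381, u))), -1) = Pow(Add(427, Mul(-1764, Add(1381, u))), -1) = Pow(Add(427, Add(-2436084, Mul(-1764, u))), -1) = Pow(Add(-2435657, Mul(-1764, u)), -1))
Pow(Function('J')(958, 366), -1) = Pow(Mul(-1, Pow(Add(2435657, Mul(1764, 958)), -1)), -1) = Pow(Mul(-1, Pow(Add(2435657, 1689912), -1)), -1) = Pow(Mul(-1, Pow(4125569, -1)), -1) = Pow(Mul(-1, Rational(1, 4125569)), -1) = Pow(Rational(-1, 4125569), -1) = -4125569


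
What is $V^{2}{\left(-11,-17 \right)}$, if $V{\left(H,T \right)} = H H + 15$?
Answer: $18496$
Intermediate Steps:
$V{\left(H,T \right)} = 15 + H^{2}$ ($V{\left(H,T \right)} = H^{2} + 15 = 15 + H^{2}$)
$V^{2}{\left(-11,-17 \right)} = \left(15 + \left(-11\right)^{2}\right)^{2} = \left(15 + 121\right)^{2} = 136^{2} = 18496$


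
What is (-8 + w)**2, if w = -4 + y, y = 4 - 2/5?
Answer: 1764/25 ≈ 70.560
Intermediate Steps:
y = 18/5 (y = 4 - 2*1/5 = 4 - 2/5 = 18/5 ≈ 3.6000)
w = -2/5 (w = -4 + 18/5 = -2/5 ≈ -0.40000)
(-8 + w)**2 = (-8 - 2/5)**2 = (-42/5)**2 = 1764/25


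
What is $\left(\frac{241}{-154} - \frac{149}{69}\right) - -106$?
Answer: $\frac{1086781}{10626} \approx 102.28$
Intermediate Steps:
$\left(\frac{241}{-154} - \frac{149}{69}\right) - -106 = \left(241 \left(- \frac{1}{154}\right) - \frac{149}{69}\right) + 106 = \left(- \frac{241}{154} - \frac{149}{69}\right) + 106 = - \frac{39575}{10626} + 106 = \frac{1086781}{10626}$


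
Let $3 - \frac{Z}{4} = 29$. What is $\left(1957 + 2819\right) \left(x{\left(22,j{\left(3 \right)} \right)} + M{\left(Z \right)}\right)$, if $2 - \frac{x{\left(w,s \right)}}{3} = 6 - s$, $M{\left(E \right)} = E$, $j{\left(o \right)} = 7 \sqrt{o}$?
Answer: $-554016 + 100296 \sqrt{3} \approx -3.803 \cdot 10^{5}$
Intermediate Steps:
$Z = -104$ ($Z = 12 - 116 = -104$)
$x{\left(w,s \right)} = -12 + 3 s$ ($x{\left(w,s \right)} = 6 - 3 \left(6 - s\right) = 6 + \left(-18 + 3 s\right) = -12 + 3 s$)
$\left(1957 + 2819\right) \left(x{\left(22,j{\left(3 \right)} \right)} + M{\left(Z \right)}\right) = \left(1957 + 2819\right) \left(\left(-12 + 3 \cdot 7 \sqrt{3}\right) - 104\right) = 4776 \left(\left(-12 + 21 \sqrt{3}\right) - 104\right) = 4776 \left(-116 + 21 \sqrt{3}\right) = -554016 + 100296 \sqrt{3}$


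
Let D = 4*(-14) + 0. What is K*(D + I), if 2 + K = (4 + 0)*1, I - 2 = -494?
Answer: -1096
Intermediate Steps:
I = -492 (I = 2 - 494 = -492)
D = -56 (D = -56 + 0 = -56)
K = 2 (K = -2 + (4 + 0)*1 = -2 + 4*1 = -2 + 4 = 2)
K*(D + I) = 2*(-56 - 492) = 2*(-548) = -1096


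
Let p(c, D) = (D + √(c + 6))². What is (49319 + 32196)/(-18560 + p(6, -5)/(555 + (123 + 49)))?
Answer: -799619056361615/182063288843689 + 1185228100*√3/182063288843689 ≈ -4.3920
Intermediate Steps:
p(c, D) = (D + √(6 + c))²
(49319 + 32196)/(-18560 + p(6, -5)/(555 + (123 + 49))) = (49319 + 32196)/(-18560 + (-5 + √(6 + 6))²/(555 + (123 + 49))) = 81515/(-18560 + (-5 + √12)²/(555 + 172)) = 81515/(-18560 + (-5 + 2*√3)²/727)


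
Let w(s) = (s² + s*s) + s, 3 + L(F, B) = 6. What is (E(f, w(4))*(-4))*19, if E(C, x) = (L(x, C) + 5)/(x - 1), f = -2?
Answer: -608/35 ≈ -17.371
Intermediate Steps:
L(F, B) = 3 (L(F, B) = -3 + 6 = 3)
w(s) = s + 2*s² (w(s) = (s² + s²) + s = 2*s² + s = s + 2*s²)
E(C, x) = 8/(-1 + x) (E(C, x) = (3 + 5)/(x - 1) = 8/(-1 + x))
(E(f, w(4))*(-4))*19 = ((8/(-1 + 4*(1 + 2*4)))*(-4))*19 = ((8/(-1 + 4*(1 + 8)))*(-4))*19 = ((8/(-1 + 4*9))*(-4))*19 = ((8/(-1 + 36))*(-4))*19 = ((8/35)*(-4))*19 = -32/35*19 = -608/35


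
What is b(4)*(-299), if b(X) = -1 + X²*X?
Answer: -18837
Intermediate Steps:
b(X) = -1 + X³
b(4)*(-299) = (-1 + 4³)*(-299) = (-1 + 64)*(-299) = 63*(-299) = -18837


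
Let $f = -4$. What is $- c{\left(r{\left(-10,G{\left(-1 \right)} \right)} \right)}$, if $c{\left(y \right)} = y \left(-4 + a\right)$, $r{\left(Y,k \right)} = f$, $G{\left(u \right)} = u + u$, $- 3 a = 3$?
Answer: $-20$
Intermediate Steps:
$a = -1$ ($a = \left(- \frac{1}{3}\right) 3 = -1$)
$G{\left(u \right)} = 2 u$
$r{\left(Y,k \right)} = -4$
$c{\left(y \right)} = - 5 y$ ($c{\left(y \right)} = y \left(-4 - 1\right) = y \left(-5\right) = - 5 y$)
$- c{\left(r{\left(-10,G{\left(-1 \right)} \right)} \right)} = - \left(-5\right) \left(-4\right) = \left(-1\right) 20 = -20$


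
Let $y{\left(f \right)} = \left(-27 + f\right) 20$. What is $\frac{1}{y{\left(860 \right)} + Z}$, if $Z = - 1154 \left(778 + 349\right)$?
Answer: $- \frac{1}{1283898} \approx -7.7888 \cdot 10^{-7}$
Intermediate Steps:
$y{\left(f \right)} = -540 + 20 f$
$Z = -1300558$ ($Z = \left(-1154\right) 1127 = -1300558$)
$\frac{1}{y{\left(860 \right)} + Z} = \frac{1}{\left(-540 + 20 \cdot 860\right) - 1300558} = \frac{1}{\left(-540 + 17200\right) - 1300558} = \frac{1}{16660 - 1300558} = \frac{1}{-1283898} = - \frac{1}{1283898}$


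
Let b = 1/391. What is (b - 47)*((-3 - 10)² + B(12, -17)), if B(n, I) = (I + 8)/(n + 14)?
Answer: -40289380/5083 ≈ -7926.3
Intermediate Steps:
b = 1/391 ≈ 0.0025575
B(n, I) = (8 + I)/(14 + n)
(b - 47)*((-3 - 10)² + B(12, -17)) = (1/391 - 47)*((-3 - 10)² + (8 - 17)/(14 + 12)) = -18376*((-13)² - 9/26)/391 = -18376*(169 + (1/26)*(-9))/391 = -18376*(169 - 9/26)/391 = -18376/391*4385/26 = -40289380/5083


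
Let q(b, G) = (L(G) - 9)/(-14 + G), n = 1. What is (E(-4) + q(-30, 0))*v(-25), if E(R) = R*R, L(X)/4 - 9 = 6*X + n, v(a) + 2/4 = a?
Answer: -9843/28 ≈ -351.54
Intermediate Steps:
v(a) = -1/2 + a
L(X) = 40 + 24*X (L(X) = 36 + 4*(6*X + 1) = 36 + 4*(1 + 6*X) = 36 + (4 + 24*X) = 40 + 24*X)
E(R) = R**2
q(b, G) = (31 + 24*G)/(-14 + G) (q(b, G) = ((40 + 24*G) - 9)/(-14 + G) = (31 + 24*G)/(-14 + G))
(E(-4) + q(-30, 0))*v(-25) = ((-4)**2 + (31 + 24*0)/(-14 + 0))*(-1/2 - 25) = (16 + (31 + 0)/(-14))*(-51/2) = (16 - 1/14*31)*(-51/2) = (16 - 31/14)*(-51/2) = (193/14)*(-51/2) = -9843/28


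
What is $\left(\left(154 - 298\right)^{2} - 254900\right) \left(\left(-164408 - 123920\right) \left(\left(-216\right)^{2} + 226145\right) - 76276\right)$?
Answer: $18418460486788656$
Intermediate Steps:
$\left(\left(154 - 298\right)^{2} - 254900\right) \left(\left(-164408 - 123920\right) \left(\left(-216\right)^{2} + 226145\right) - 76276\right) = \left(\left(-144\right)^{2} - 254900\right) \left(- 288328 \left(46656 + 226145\right) - 76276\right) = \left(20736 - 254900\right) \left(\left(-288328\right) 272801 - 76276\right) = - 234164 \left(-78656166728 - 76276\right) = \left(-234164\right) \left(-78656243004\right) = 18418460486788656$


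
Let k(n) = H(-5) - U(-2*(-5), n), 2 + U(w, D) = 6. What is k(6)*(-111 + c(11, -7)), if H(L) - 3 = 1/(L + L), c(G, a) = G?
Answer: 110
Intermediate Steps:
U(w, D) = 4 (U(w, D) = -2 + 6 = 4)
H(L) = 3 + 1/(2*L) (H(L) = 3 + 1/(L + L) = 3 + 1/(2*L))
k(n) = -11/10 (k(n) = (3 + (1/2)/(-5)) - 1*4 = (3 + (1/2)*(-1/5)) - 4 = (3 - 1/10) - 4 = 29/10 - 4 = -11/10)
k(6)*(-111 + c(11, -7)) = -11*(-111 + 11)/10 = -11/10*(-100) = 110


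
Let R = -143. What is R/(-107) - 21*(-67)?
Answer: 150692/107 ≈ 1408.3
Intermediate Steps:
R/(-107) - 21*(-67) = -143/(-107) - 21*(-67) = -143*(-1/107) + 1407 = 143/107 + 1407 = 150692/107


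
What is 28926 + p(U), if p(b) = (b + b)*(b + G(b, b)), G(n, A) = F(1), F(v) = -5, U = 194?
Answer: 102258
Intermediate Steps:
G(n, A) = -5
p(b) = 2*b*(-5 + b) (p(b) = (b + b)*(b - 5) = (2*b)*(-5 + b) = 2*b*(-5 + b))
28926 + p(U) = 28926 + 2*194*(-5 + 194) = 28926 + 2*194*189 = 28926 + 73332 = 102258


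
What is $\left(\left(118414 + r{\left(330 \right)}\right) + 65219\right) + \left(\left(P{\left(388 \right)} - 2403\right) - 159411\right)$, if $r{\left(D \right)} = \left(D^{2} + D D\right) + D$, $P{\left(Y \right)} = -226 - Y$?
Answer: $239335$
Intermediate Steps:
$r{\left(D \right)} = D + 2 D^{2}$ ($r{\left(D \right)} = \left(D^{2} + D^{2}\right) + D = 2 D^{2} + D = D + 2 D^{2}$)
$\left(\left(118414 + r{\left(330 \right)}\right) + 65219\right) + \left(\left(P{\left(388 \right)} - 2403\right) - 159411\right) = \left(\left(118414 + 330 \left(1 + 2 \cdot 330\right)\right) + 65219\right) - 162428 = \left(\left(118414 + 330 \left(1 + 660\right)\right) + 65219\right) - 162428 = \left(\left(118414 + 330 \cdot 661\right) + 65219\right) - 162428 = \left(\left(118414 + 218130\right) + 65219\right) - 162428 = \left(336544 + 65219\right) - 162428 = 401763 - 162428 = 239335$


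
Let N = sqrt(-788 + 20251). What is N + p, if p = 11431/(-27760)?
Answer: -11431/27760 + sqrt(19463) ≈ 139.10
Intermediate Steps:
N = sqrt(19463) ≈ 139.51
p = -11431/27760 (p = 11431*(-1/27760) = -11431/27760 ≈ -0.41178)
N + p = sqrt(19463) - 11431/27760 = -11431/27760 + sqrt(19463)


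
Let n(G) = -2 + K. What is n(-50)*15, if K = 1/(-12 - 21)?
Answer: -335/11 ≈ -30.455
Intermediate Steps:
K = -1/33 (K = 1/(-33) = -1/33 ≈ -0.030303)
n(G) = -67/33 (n(G) = -2 - 1/33 = -67/33)
n(-50)*15 = -67/33*15 = -335/11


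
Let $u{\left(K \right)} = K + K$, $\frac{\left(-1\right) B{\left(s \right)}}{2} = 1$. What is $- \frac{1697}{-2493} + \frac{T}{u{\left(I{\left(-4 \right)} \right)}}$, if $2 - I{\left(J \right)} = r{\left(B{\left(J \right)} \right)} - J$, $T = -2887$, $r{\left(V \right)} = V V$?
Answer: $\frac{2405885}{9972} \approx 241.26$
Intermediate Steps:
$B{\left(s \right)} = -2$ ($B{\left(s \right)} = \left(-2\right) 1 = -2$)
$r{\left(V \right)} = V^{2}$
$I{\left(J \right)} = -2 + J$ ($I{\left(J \right)} = 2 - \left(\left(-2\right)^{2} - J\right) = 2 - \left(4 - J\right) = 2 + \left(-4 + J\right) = -2 + J$)
$u{\left(K \right)} = 2 K$
$- \frac{1697}{-2493} + \frac{T}{u{\left(I{\left(-4 \right)} \right)}} = - \frac{1697}{-2493} - \frac{2887}{2 \left(-2 - 4\right)} = \left(-1697\right) \left(- \frac{1}{2493}\right) - \frac{2887}{2 \left(-6\right)} = \frac{1697}{2493} - \frac{2887}{-12} = \frac{1697}{2493} - - \frac{2887}{12} = \frac{1697}{2493} + \frac{2887}{12} = \frac{2405885}{9972}$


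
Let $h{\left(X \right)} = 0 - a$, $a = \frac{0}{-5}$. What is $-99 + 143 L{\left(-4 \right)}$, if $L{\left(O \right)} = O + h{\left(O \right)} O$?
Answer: $-671$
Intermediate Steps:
$a = 0$ ($a = 0 \left(- \frac{1}{5}\right) = 0$)
$h{\left(X \right)} = 0$ ($h{\left(X \right)} = 0 - 0 = 0 + 0 = 0$)
$L{\left(O \right)} = O$ ($L{\left(O \right)} = O + 0 O = O + 0 = O$)
$-99 + 143 L{\left(-4 \right)} = -99 + 143 \left(-4\right) = -99 - 572 = -671$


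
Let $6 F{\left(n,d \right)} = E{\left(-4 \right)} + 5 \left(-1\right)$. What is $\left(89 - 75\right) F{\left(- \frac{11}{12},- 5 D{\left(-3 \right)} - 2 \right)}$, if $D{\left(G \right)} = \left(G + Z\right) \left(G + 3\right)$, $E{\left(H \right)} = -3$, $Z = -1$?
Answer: $- \frac{56}{3} \approx -18.667$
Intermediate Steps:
$D{\left(G \right)} = \left(-1 + G\right) \left(3 + G\right)$ ($D{\left(G \right)} = \left(G - 1\right) \left(G + 3\right) = \left(-1 + G\right) \left(3 + G\right)$)
$F{\left(n,d \right)} = - \frac{4}{3}$ ($F{\left(n,d \right)} = \frac{-3 + 5 \left(-1\right)}{6} = \frac{-3 - 5}{6} = \frac{1}{6} \left(-8\right) = - \frac{4}{3}$)
$\left(89 - 75\right) F{\left(- \frac{11}{12},- 5 D{\left(-3 \right)} - 2 \right)} = \left(89 - 75\right) \left(- \frac{4}{3}\right) = 14 \left(- \frac{4}{3}\right) = - \frac{56}{3}$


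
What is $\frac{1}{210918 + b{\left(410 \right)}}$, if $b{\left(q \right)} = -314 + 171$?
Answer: $\frac{1}{210775} \approx 4.7444 \cdot 10^{-6}$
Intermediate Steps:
$b{\left(q \right)} = -143$
$\frac{1}{210918 + b{\left(410 \right)}} = \frac{1}{210918 - 143} = \frac{1}{210775}$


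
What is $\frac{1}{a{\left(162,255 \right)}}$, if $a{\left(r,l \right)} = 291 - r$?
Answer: $\frac{1}{129} \approx 0.0077519$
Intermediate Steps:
$\frac{1}{a{\left(162,255 \right)}} = \frac{1}{291 - 162} = \frac{1}{129}$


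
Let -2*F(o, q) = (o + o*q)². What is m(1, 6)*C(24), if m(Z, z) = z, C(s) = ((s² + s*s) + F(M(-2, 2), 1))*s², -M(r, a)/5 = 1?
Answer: 3808512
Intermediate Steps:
M(r, a) = -5 (M(r, a) = -5*1 = -5)
F(o, q) = -(o + o*q)²/2
C(s) = s²*(-50 + 2*s²) (C(s) = ((s² + s*s) - ½*(-5)²*(1 + 1)²)*s² = ((s² + s²) - ½*25*2²)*s² = (2*s² - ½*25*4)*s² = (2*s² - 50)*s² = (-50 + 2*s²)*s² = s²*(-50 + 2*s²))
m(1, 6)*C(24) = 6*(2*24²*(-25 + 24²)) = 6*(2*576*(-25 + 576)) = 6*(2*576*551) = 6*634752 = 3808512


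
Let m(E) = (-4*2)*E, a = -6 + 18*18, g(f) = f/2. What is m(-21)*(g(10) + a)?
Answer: 54264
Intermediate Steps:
g(f) = f/2 (g(f) = f*(1/2) = f/2)
a = 318 (a = -6 + 324 = 318)
m(E) = -8*E
m(-21)*(g(10) + a) = (-8*(-21))*((1/2)*10 + 318) = 168*(5 + 318) = 168*323 = 54264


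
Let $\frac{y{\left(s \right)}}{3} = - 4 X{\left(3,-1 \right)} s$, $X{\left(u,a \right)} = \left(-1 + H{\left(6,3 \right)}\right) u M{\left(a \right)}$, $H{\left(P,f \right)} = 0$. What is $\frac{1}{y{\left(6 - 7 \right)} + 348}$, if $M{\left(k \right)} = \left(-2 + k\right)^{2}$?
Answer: $\frac{1}{24} \approx 0.041667$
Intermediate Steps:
$X{\left(u,a \right)} = - u \left(-2 + a\right)^{2}$ ($X{\left(u,a \right)} = \left(-1 + 0\right) u \left(-2 + a\right)^{2} = - u \left(-2 + a\right)^{2}$)
$y{\left(s \right)} = 324 s$ ($y{\left(s \right)} = 3 - 4 \left(\left(-1\right) 3 \left(-2 - 1\right)^{2}\right) s = 3 - 4 \left(\left(-1\right) 3 \left(-3\right)^{2}\right) s = 3 - 4 \left(\left(-1\right) 3 \cdot 9\right) s = 3 \left(-4\right) \left(-27\right) s = 3 \cdot 108 s = 324 s$)
$\frac{1}{y{\left(6 - 7 \right)} + 348} = \frac{1}{324 \left(6 - 7\right) + 348} = \frac{1}{324 \left(-1\right) + 348} = \frac{1}{-324 + 348} = \frac{1}{24}$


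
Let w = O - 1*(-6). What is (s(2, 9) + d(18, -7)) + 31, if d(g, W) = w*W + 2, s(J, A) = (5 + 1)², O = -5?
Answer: 62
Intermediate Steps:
s(J, A) = 36 (s(J, A) = 6² = 36)
w = 1 (w = -5 - 1*(-6) = -5 + 6 = 1)
d(g, W) = 2 + W (d(g, W) = 1*W + 2 = W + 2 = 2 + W)
(s(2, 9) + d(18, -7)) + 31 = (36 + (2 - 7)) + 31 = (36 - 5) + 31 = 31 + 31 = 62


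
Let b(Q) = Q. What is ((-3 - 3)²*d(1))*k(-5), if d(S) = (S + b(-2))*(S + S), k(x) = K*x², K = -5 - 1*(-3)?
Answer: 3600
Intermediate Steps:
K = -2 (K = -5 + 3 = -2)
k(x) = -2*x²
d(S) = 2*S*(-2 + S) (d(S) = (S - 2)*(S + S) = (-2 + S)*(2*S) = 2*S*(-2 + S))
((-3 - 3)²*d(1))*k(-5) = ((-3 - 3)²*(2*1*(-2 + 1)))*(-2*(-5)²) = ((-6)²*(2*1*(-1)))*(-2*25) = (36*(-2))*(-50) = -72*(-50) = 3600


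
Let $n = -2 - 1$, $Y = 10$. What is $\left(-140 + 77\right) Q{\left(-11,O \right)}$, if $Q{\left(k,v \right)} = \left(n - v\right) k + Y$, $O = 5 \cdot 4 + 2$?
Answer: $-17955$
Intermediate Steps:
$O = 22$ ($O = 20 + 2 = 22$)
$n = -3$
$Q{\left(k,v \right)} = 10 + k \left(-3 - v\right)$ ($Q{\left(k,v \right)} = \left(-3 - v\right) k + 10 = k \left(-3 - v\right) + 10 = 10 + k \left(-3 - v\right)$)
$\left(-140 + 77\right) Q{\left(-11,O \right)} = \left(-140 + 77\right) \left(10 - -33 - \left(-11\right) 22\right) = - 63 \left(10 + 33 + 242\right) = \left(-63\right) 285 = -17955$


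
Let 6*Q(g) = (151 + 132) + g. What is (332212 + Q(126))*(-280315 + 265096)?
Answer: -10113943713/2 ≈ -5.0570e+9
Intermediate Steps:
Q(g) = 283/6 + g/6 (Q(g) = ((151 + 132) + g)/6 = (283 + g)/6 = 283/6 + g/6)
(332212 + Q(126))*(-280315 + 265096) = (332212 + (283/6 + (1/6)*126))*(-280315 + 265096) = (332212 + (283/6 + 21))*(-15219) = (332212 + 409/6)*(-15219) = (1993681/6)*(-15219) = -10113943713/2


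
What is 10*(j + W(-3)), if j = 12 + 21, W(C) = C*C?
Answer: 420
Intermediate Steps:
W(C) = C**2
j = 33
10*(j + W(-3)) = 10*(33 + (-3)**2) = 10*(33 + 9) = 10*42 = 420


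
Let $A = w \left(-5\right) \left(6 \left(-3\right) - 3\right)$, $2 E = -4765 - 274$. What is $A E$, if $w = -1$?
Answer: $\frac{529095}{2} \approx 2.6455 \cdot 10^{5}$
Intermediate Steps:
$E = - \frac{5039}{2}$ ($E = \frac{-4765 - 274}{2} = \frac{1}{2} \left(-5039\right) = - \frac{5039}{2} \approx -2519.5$)
$A = -105$ ($A = \left(-1\right) \left(-5\right) \left(6 \left(-3\right) - 3\right) = 5 \left(-18 - 3\right) = 5 \left(-21\right) = -105$)
$A E = \left(-105\right) \left(- \frac{5039}{2}\right) = \frac{529095}{2}$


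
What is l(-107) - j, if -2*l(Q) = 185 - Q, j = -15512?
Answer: 15366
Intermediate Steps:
l(Q) = -185/2 + Q/2 (l(Q) = -(185 - Q)/2 = -185/2 + Q/2)
l(-107) - j = (-185/2 + (1/2)*(-107)) - 1*(-15512) = (-185/2 - 107/2) + 15512 = -146 + 15512 = 15366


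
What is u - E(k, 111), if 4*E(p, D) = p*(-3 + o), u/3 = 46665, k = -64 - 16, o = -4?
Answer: 139855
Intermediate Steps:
k = -80
u = 139995 (u = 3*46665 = 139995)
E(p, D) = -7*p/4 (E(p, D) = (p*(-3 - 4))/4 = (p*(-7))/4 = (-7*p)/4 = -7*p/4)
u - E(k, 111) = 139995 - (-7)*(-80)/4 = 139995 - 1*140 = 139995 - 140 = 139855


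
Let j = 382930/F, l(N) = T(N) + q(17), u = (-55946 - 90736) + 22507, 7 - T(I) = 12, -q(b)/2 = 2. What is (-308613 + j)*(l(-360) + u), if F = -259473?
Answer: 9944297551789736/259473 ≈ 3.8325e+10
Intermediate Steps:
q(b) = -4 (q(b) = -2*2 = -4)
T(I) = -5 (T(I) = 7 - 1*12 = 7 - 12 = -5)
u = -124175 (u = -146682 + 22507 = -124175)
l(N) = -9 (l(N) = -5 - 4 = -9)
j = -382930/259473 (j = 382930/(-259473) = 382930*(-1/259473) = -382930/259473 ≈ -1.4758)
(-308613 + j)*(l(-360) + u) = (-308613 - 382930/259473)*(-9 - 124175) = -80077123879/259473*(-124184) = 9944297551789736/259473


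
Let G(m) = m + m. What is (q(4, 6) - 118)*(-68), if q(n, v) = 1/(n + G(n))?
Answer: 24055/3 ≈ 8018.3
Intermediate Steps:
G(m) = 2*m
q(n, v) = 1/(3*n) (q(n, v) = 1/(n + 2*n) = 1/(3*n))
(q(4, 6) - 118)*(-68) = ((1/3)/4 - 118)*(-68) = ((1/3)*(1/4) - 118)*(-68) = (1/12 - 118)*(-68) = -1415/12*(-68) = 24055/3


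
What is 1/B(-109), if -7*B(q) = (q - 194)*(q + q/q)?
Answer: -7/32724 ≈ -0.00021391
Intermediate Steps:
B(q) = -(1 + q)*(-194 + q)/7 (B(q) = -(q - 194)*(q + q/q)/7 = -(-194 + q)*(q + 1)/7 = -(-194 + q)*(1 + q)/7 = -(1 + q)*(-194 + q)/7)
1/B(-109) = 1/(194/7 - ⅐*(-109)² + (193/7)*(-109)) = 1/(194/7 - ⅐*11881 - 21037/7) = 1/(194/7 - 11881/7 - 21037/7) = 1/(-32724/7) = -7/32724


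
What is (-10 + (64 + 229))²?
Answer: 80089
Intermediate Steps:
(-10 + (64 + 229))² = (-10 + 293)² = 283² = 80089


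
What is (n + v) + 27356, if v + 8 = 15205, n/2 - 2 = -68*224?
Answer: 12093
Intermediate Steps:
n = -30460 (n = 4 + 2*(-68*224) = 4 + 2*(-15232) = 4 - 30464 = -30460)
v = 15197 (v = -8 + 15205 = 15197)
(n + v) + 27356 = (-30460 + 15197) + 27356 = -15263 + 27356 = 12093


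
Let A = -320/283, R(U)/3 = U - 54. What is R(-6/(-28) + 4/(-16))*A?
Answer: 363120/1981 ≈ 183.30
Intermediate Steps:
R(U) = -162 + 3*U (R(U) = 3*(U - 54) = 3*(-54 + U) = -162 + 3*U)
A = -320/283 (A = -320*1/283 = -320/283 ≈ -1.1307)
R(-6/(-28) + 4/(-16))*A = (-162 + 3*(-6/(-28) + 4/(-16)))*(-320/283) = (-162 + 3*(-6*(-1/28) + 4*(-1/16)))*(-320/283) = (-162 + 3*(3/14 - 1/4))*(-320/283) = (-162 + 3*(-1/28))*(-320/283) = (-162 - 3/28)*(-320/283) = -4539/28*(-320/283) = 363120/1981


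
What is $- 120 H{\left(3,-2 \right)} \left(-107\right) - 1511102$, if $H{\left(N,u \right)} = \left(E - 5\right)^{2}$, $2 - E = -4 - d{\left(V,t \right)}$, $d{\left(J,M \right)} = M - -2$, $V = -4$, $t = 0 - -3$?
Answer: $-1048862$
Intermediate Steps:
$t = 3$ ($t = 0 + 3 = 3$)
$d{\left(J,M \right)} = 2 + M$ ($d{\left(J,M \right)} = M + 2 = 2 + M$)
$E = 11$ ($E = 2 - \left(-4 - \left(2 + 3\right)\right) = 2 - \left(-4 - 5\right) = 2 - -9 = 2 + 9 = 11$)
$H{\left(N,u \right)} = 36$ ($H{\left(N,u \right)} = \left(11 - 5\right)^{2} = 6^{2} = 36$)
$- 120 H{\left(3,-2 \right)} \left(-107\right) - 1511102 = \left(-120\right) 36 \left(-107\right) - 1511102 = \left(-4320\right) \left(-107\right) - 1511102 = 462240 - 1511102 = -1048862$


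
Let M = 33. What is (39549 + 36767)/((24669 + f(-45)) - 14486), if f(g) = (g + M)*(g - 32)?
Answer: 76316/11107 ≈ 6.8710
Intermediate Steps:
f(g) = (-32 + g)*(33 + g) (f(g) = (g + 33)*(g - 32) = (33 + g)*(-32 + g) = (-32 + g)*(33 + g))
(39549 + 36767)/((24669 + f(-45)) - 14486) = (39549 + 36767)/((24669 + (-1056 - 45 + (-45)²)) - 14486) = 76316/((24669 + (-1056 - 45 + 2025)) - 14486) = 76316/((24669 + 924) - 14486) = 76316/(25593 - 14486) = 76316/11107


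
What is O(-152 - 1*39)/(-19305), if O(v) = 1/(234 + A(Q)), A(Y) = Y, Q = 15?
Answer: -1/4806945 ≈ -2.0803e-7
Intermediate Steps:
O(v) = 1/249 (O(v) = 1/(234 + 15) = 1/249)
O(-152 - 1*39)/(-19305) = (1/249)/(-19305) = (1/249)*(-1/19305) = -1/4806945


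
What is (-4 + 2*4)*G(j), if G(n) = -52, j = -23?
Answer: -208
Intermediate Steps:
(-4 + 2*4)*G(j) = (-4 + 2*4)*(-52) = (-4 + 8)*(-52) = 4*(-52) = -208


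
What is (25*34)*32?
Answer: 27200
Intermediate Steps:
(25*34)*32 = 850*32 = 27200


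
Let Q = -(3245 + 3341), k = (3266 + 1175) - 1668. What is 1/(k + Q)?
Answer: -1/3813 ≈ -0.00026226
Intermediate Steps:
k = 2773 (k = 4441 - 1668 = 2773)
Q = -6586 (Q = -1*6586 = -6586)
1/(k + Q) = 1/(2773 - 6586) = 1/(-3813) = -1/3813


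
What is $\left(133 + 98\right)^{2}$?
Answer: $53361$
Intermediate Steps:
$\left(133 + 98\right)^{2} = 231^{2} = 53361$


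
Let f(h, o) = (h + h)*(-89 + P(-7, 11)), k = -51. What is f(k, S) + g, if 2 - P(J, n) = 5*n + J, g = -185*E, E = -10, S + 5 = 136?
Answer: 15620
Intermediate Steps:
S = 131 (S = -5 + 136 = 131)
g = 1850 (g = -185*(-10) = 1850)
P(J, n) = 2 - J - 5*n (P(J, n) = 2 - (5*n + J) = 2 - (J + 5*n) = 2 + (-J - 5*n) = 2 - J - 5*n)
f(h, o) = -270*h (f(h, o) = (h + h)*(-89 + (2 - 1*(-7) - 5*11)) = (2*h)*(-89 + (2 + 7 - 55)) = (2*h)*(-89 - 46) = (2*h)*(-135) = -270*h)
f(k, S) + g = -270*(-51) + 1850 = 13770 + 1850 = 15620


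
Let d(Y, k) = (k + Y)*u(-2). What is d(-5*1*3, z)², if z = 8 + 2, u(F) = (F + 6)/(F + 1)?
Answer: 400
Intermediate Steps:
u(F) = (6 + F)/(1 + F)
z = 10
d(Y, k) = -4*Y - 4*k (d(Y, k) = (k + Y)*((6 - 2)/(1 - 2)) = (Y + k)*(4/(-1)) = (Y + k)*(-1*4) = (Y + k)*(-4) = -4*Y - 4*k)
d(-5*1*3, z)² = (-4*(-5*1)*3 - 4*10)² = (-(-20)*3 - 40)² = (-4*(-15) - 40)² = (60 - 40)² = 20² = 400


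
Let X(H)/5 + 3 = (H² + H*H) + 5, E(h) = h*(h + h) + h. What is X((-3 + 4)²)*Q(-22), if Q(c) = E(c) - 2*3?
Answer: 18800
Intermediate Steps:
E(h) = h + 2*h² (E(h) = h*(2*h) + h = 2*h² + h = h + 2*h²)
X(H) = 10 + 10*H² (X(H) = -15 + 5*((H² + H*H) + 5) = -15 + 5*((H² + H²) + 5) = -15 + 5*(2*H² + 5) = -15 + 5*(5 + 2*H²) = -15 + (25 + 10*H²) = 10 + 10*H²)
Q(c) = -6 + c*(1 + 2*c) (Q(c) = c*(1 + 2*c) - 2*3 = c*(1 + 2*c) - 6 = -6 + c*(1 + 2*c))
X((-3 + 4)²)*Q(-22) = (10 + 10*((-3 + 4)²)²)*(-6 - 22*(1 + 2*(-22))) = (10 + 10*(1²)²)*(-6 - 22*(1 - 44)) = (10 + 10*1²)*(-6 - 22*(-43)) = (10 + 10*1)*(-6 + 946) = (10 + 10)*940 = 20*940 = 18800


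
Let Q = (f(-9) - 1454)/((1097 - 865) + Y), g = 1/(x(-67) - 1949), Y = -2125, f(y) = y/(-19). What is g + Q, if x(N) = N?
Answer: 18546635/24169824 ≈ 0.76735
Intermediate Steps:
f(y) = -y/19 (f(y) = y*(-1/19) = -y/19)
g = -1/2016 (g = 1/(-67 - 1949) = 1/(-2016) = -1/2016 ≈ -0.00049603)
Q = 27617/35967 (Q = (-1/19*(-9) - 1454)/((1097 - 865) - 2125) = (9/19 - 1454)/(232 - 2125) = -27617/19/(-1893) = -27617/19*(-1/1893) = 27617/35967 ≈ 0.76784)
g + Q = -1/2016 + 27617/35967 = 18546635/24169824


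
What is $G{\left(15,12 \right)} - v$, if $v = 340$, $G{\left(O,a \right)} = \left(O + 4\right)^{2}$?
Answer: $21$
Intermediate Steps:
$G{\left(O,a \right)} = \left(4 + O\right)^{2}$
$G{\left(15,12 \right)} - v = \left(4 + 15\right)^{2} - 340 = 19^{2} - 340 = 361 - 340 = 21$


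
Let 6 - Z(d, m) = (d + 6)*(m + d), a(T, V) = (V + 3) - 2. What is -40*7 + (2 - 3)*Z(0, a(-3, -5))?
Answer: -310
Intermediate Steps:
a(T, V) = 1 + V (a(T, V) = (3 + V) - 2 = 1 + V)
Z(d, m) = 6 - (6 + d)*(d + m) (Z(d, m) = 6 - (d + 6)*(m + d) = 6 - (6 + d)*(d + m))
-40*7 + (2 - 3)*Z(0, a(-3, -5)) = -40*7 + (2 - 3)*(6 - 1*0**2 - 6*0 - 6*(1 - 5) - 1*0*(1 - 5)) = -280 - (6 - 1*0 + 0 - 6*(-4) - 1*0*(-4)) = -280 - (6 + 0 + 0 + 24 + 0) = -280 - 1*30 = -280 - 30 = -310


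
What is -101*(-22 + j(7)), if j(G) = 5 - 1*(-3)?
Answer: 1414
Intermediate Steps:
j(G) = 8 (j(G) = 5 + 3 = 8)
-101*(-22 + j(7)) = -101*(-22 + 8) = -101*(-14) = 1414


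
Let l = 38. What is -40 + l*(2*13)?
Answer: 948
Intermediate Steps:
-40 + l*(2*13) = -40 + 38*(2*13) = -40 + 38*26 = -40 + 988 = 948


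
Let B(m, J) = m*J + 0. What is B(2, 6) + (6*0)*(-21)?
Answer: 12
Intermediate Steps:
B(m, J) = J*m (B(m, J) = J*m + 0 = J*m)
B(2, 6) + (6*0)*(-21) = 6*2 + (6*0)*(-21) = 12 + 0*(-21) = 12 + 0 = 12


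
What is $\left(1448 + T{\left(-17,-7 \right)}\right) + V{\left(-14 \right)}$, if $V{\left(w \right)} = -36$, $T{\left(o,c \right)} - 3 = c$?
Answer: $1408$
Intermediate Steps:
$T{\left(o,c \right)} = 3 + c$
$\left(1448 + T{\left(-17,-7 \right)}\right) + V{\left(-14 \right)} = \left(1448 + \left(3 - 7\right)\right) - 36 = \left(1448 - 4\right) - 36 = 1444 - 36 = 1408$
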